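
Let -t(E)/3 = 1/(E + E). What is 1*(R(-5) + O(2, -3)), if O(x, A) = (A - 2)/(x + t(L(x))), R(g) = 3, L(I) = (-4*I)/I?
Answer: 17/19 ≈ 0.89474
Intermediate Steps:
L(I) = -4
t(E) = -3/(2*E) (t(E) = -3/(E + E) = -3*1/(2*E) = -3/(2*E))
O(x, A) = (-2 + A)/(3/8 + x) (O(x, A) = (A - 2)/(x - 3/2/(-4)) = (-2 + A)/(x - 3/2*(-¼)) = (-2 + A)/(x + 3/8) = (-2 + A)/(3/8 + x))
1*(R(-5) + O(2, -3)) = 1*(3 + 8*(-2 - 3)/(3 + 8*2)) = 1*(3 + 8*(-5)/(3 + 16)) = 1*(3 + 8*(-5)/19) = 1*(3 + 8*(1/19)*(-5)) = 1*(3 - 40/19) = 1*(17/19) = 17/19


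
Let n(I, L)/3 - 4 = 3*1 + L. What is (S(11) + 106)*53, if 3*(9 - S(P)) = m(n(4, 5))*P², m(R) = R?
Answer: -70861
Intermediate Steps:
n(I, L) = 21 + 3*L (n(I, L) = 12 + 3*(3*1 + L) = 12 + 3*(3 + L) = 12 + (9 + 3*L) = 21 + 3*L)
S(P) = 9 - 12*P² (S(P) = 9 - (21 + 3*5)*P²/3 = 9 - (21 + 15)*P²/3 = 9 - 12*P²)
(S(11) + 106)*53 = ((9 - 12*11²) + 106)*53 = ((9 - 12*121) + 106)*53 = ((9 - 1452) + 106)*53 = (-1443 + 106)*53 = -1337*53 = -70861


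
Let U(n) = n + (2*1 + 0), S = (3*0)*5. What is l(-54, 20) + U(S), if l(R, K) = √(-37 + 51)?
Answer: 2 + √14 ≈ 5.7417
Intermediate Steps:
S = 0 (S = 0*5 = 0)
l(R, K) = √14
U(n) = 2 + n (U(n) = n + (2 + 0) = n + 2 = 2 + n)
l(-54, 20) + U(S) = √14 + (2 + 0) = √14 + 2 = 2 + √14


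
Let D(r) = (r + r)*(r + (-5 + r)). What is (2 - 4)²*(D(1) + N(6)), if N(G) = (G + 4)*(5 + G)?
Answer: 416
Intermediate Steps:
N(G) = (4 + G)*(5 + G)
D(r) = 2*r*(-5 + 2*r) (D(r) = (2*r)*(-5 + 2*r) = 2*r*(-5 + 2*r))
(2 - 4)²*(D(1) + N(6)) = (2 - 4)²*(2*1*(-5 + 2*1) + (20 + 6² + 9*6)) = (-2)²*(2*1*(-5 + 2) + (20 + 36 + 54)) = 4*(2*1*(-3) + 110) = 4*(-6 + 110) = 4*104 = 416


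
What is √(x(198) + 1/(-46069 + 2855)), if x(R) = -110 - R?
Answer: I*√575174580382/43214 ≈ 17.55*I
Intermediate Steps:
√(x(198) + 1/(-46069 + 2855)) = √((-110 - 1*198) + 1/(-46069 + 2855)) = √((-110 - 198) + 1/(-43214)) = √(-308 - 1/43214) = √(-13309913/43214) = I*√575174580382/43214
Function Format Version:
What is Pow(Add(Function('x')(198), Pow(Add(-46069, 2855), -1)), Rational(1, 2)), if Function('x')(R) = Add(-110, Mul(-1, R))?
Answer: Mul(Rational(1, 43214), I, Pow(575174580382, Rational(1, 2))) ≈ Mul(17.550, I)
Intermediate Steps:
Pow(Add(Function('x')(198), Pow(Add(-46069, 2855), -1)), Rational(1, 2)) = Pow(Add(Add(-110, Mul(-1, 198)), Pow(Add(-46069, 2855), -1)), Rational(1, 2)) = Pow(Add(Add(-110, -198), Pow(-43214, -1)), Rational(1, 2)) = Pow(Add(-308, Rational(-1, 43214)), Rational(1, 2)) = Pow(Rational(-13309913, 43214), Rational(1, 2)) = Mul(Rational(1, 43214), I, Pow(575174580382, Rational(1, 2)))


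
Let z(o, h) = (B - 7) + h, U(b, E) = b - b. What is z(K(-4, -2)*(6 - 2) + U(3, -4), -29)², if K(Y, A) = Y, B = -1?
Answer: 1369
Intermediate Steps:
U(b, E) = 0
z(o, h) = -8 + h (z(o, h) = (-1 - 7) + h = -8 + h)
z(K(-4, -2)*(6 - 2) + U(3, -4), -29)² = (-8 - 29)² = (-37)² = 1369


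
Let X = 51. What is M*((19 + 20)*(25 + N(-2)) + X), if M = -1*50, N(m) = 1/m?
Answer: -50325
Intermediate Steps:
M = -50
M*((19 + 20)*(25 + N(-2)) + X) = -50*((19 + 20)*(25 + 1/(-2)) + 51) = -50*(39*(25 - 1/2) + 51) = -50*(39*(49/2) + 51) = -50*(1911/2 + 51) = -50*2013/2 = -50325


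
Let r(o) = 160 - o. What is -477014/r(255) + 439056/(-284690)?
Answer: 714523186/142345 ≈ 5019.7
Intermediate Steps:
-477014/r(255) + 439056/(-284690) = -477014/(160 - 1*255) + 439056/(-284690) = -477014/(160 - 255) + 439056*(-1/284690) = -477014/(-95) - 219528/142345 = -477014*(-1/95) - 219528/142345 = 25106/5 - 219528/142345 = 714523186/142345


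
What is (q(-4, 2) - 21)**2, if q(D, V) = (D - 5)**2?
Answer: 3600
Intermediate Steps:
q(D, V) = (-5 + D)**2
(q(-4, 2) - 21)**2 = ((-5 - 4)**2 - 21)**2 = ((-9)**2 - 21)**2 = (81 - 21)**2 = 60**2 = 3600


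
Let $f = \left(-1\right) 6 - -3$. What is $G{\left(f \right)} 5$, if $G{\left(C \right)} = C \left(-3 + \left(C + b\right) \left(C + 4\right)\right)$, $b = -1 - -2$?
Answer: $75$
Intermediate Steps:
$b = 1$ ($b = -1 + 2 = 1$)
$f = -3$ ($f = -6 + 3 = -3$)
$G{\left(C \right)} = C \left(-3 + \left(1 + C\right) \left(4 + C\right)\right)$ ($G{\left(C \right)} = C \left(-3 + \left(C + 1\right) \left(C + 4\right)\right) = C \left(-3 + \left(1 + C\right) \left(4 + C\right)\right)$)
$G{\left(f \right)} 5 = - 3 \left(1 + \left(-3\right)^{2} + 5 \left(-3\right)\right) 5 = - 3 \left(1 + 9 - 15\right) 5 = \left(-3\right) \left(-5\right) 5 = 15 \cdot 5 = 75$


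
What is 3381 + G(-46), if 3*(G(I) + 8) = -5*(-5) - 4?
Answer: 3380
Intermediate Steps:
G(I) = -1 (G(I) = -8 + (-5*(-5) - 4)/3 = -8 + (25 - 4)/3 = -8 + (⅓)*21 = -8 + 7 = -1)
3381 + G(-46) = 3381 - 1 = 3380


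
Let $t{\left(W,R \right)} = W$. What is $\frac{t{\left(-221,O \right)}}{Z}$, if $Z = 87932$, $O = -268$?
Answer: $- \frac{17}{6764} \approx -0.0025133$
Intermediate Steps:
$\frac{t{\left(-221,O \right)}}{Z} = - \frac{221}{87932} = \left(-221\right) \frac{1}{87932} = - \frac{17}{6764}$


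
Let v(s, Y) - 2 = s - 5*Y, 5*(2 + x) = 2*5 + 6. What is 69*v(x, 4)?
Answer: -5796/5 ≈ -1159.2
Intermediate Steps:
x = 6/5 (x = -2 + (2*5 + 6)/5 = -2 + (10 + 6)/5 = -2 + (⅕)*16 = -2 + 16/5 = 6/5 ≈ 1.2000)
v(s, Y) = 2 + s - 5*Y (v(s, Y) = 2 + (s - 5*Y) = 2 + s - 5*Y)
69*v(x, 4) = 69*(2 + 6/5 - 5*4) = 69*(2 + 6/5 - 20) = 69*(-84/5) = -5796/5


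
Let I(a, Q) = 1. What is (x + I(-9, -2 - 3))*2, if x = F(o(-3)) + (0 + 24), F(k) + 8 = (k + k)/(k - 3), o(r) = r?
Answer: 36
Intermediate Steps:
F(k) = -8 + 2*k/(-3 + k) (F(k) = -8 + (k + k)/(k - 3) = -8 + (2*k)/(-3 + k) = -8 + 2*k/(-3 + k))
x = 17 (x = 6*(4 - 1*(-3))/(-3 - 3) + (0 + 24) = 6*(4 + 3)/(-6) + 24 = 6*(-⅙)*7 + 24 = -7 + 24 = 17)
(x + I(-9, -2 - 3))*2 = (17 + 1)*2 = 18*2 = 36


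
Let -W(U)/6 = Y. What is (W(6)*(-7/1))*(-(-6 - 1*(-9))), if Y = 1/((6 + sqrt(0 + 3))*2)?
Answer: -126/11 + 21*sqrt(3)/11 ≈ -8.1479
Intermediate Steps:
Y = 1/(2*(6 + sqrt(3))) (Y = (1/2)/(6 + sqrt(3)) = 1/(2*(6 + sqrt(3))) ≈ 0.064666)
W(U) = -6/11 + sqrt(3)/11 (W(U) = -6*(1/11 - sqrt(3)/66) = -6/11 + sqrt(3)/11)
(W(6)*(-7/1))*(-(-6 - 1*(-9))) = ((-6/11 + sqrt(3)/11)*(-7/1))*(-(-6 - 1*(-9))) = ((-6/11 + sqrt(3)/11)*(-7*1))*(-(-6 + 9)) = ((-6/11 + sqrt(3)/11)*(-7))*(-1*3) = (42/11 - 7*sqrt(3)/11)*(-3) = -126/11 + 21*sqrt(3)/11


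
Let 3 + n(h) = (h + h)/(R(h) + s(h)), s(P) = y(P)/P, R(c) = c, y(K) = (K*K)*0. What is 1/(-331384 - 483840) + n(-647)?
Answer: -815225/815224 ≈ -1.0000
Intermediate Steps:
y(K) = 0 (y(K) = K²*0 = 0)
s(P) = 0 (s(P) = 0/P = 0)
n(h) = -1 (n(h) = -3 + (h + h)/(h + 0) = -3 + (2*h)/h = -3 + 2 = -1)
1/(-331384 - 483840) + n(-647) = 1/(-331384 - 483840) - 1 = 1/(-815224) - 1 = -1/815224 - 1 = -815225/815224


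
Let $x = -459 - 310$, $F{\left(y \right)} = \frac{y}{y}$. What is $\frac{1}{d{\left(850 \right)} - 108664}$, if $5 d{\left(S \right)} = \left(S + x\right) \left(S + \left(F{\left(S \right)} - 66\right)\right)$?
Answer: $- \frac{1}{95947} \approx -1.0422 \cdot 10^{-5}$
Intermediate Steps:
$F{\left(y \right)} = 1$
$x = -769$
$d{\left(S \right)} = \frac{\left(-769 + S\right) \left(-65 + S\right)}{5}$ ($d{\left(S \right)} = \frac{\left(S - 769\right) \left(S + \left(1 - 66\right)\right)}{5} = \frac{\left(-769 + S\right) \left(S + \left(1 - 66\right)\right)}{5} = \frac{\left(-769 + S\right) \left(S - 65\right)}{5} = \frac{\left(-769 + S\right) \left(-65 + S\right)}{5}$)
$\frac{1}{d{\left(850 \right)} - 108664} = \frac{1}{\left(9997 - 141780 + \frac{850^{2}}{5}\right) - 108664} = \frac{1}{\left(9997 - 141780 + \frac{1}{5} \cdot 722500\right) + \left(-352573 + 243909\right)} = \frac{1}{\left(9997 - 141780 + 144500\right) - 108664} = \frac{1}{12717 - 108664} = \frac{1}{-95947} = - \frac{1}{95947}$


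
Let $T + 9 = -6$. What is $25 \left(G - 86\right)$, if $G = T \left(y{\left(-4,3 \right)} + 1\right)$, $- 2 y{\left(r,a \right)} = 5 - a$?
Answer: $-2150$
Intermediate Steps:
$y{\left(r,a \right)} = - \frac{5}{2} + \frac{a}{2}$ ($y{\left(r,a \right)} = - \frac{5 - a}{2} = - \frac{5}{2} + \frac{a}{2}$)
$T = -15$ ($T = -9 - 6 = -15$)
$G = 0$ ($G = - 15 \left(\left(- \frac{5}{2} + \frac{1}{2} \cdot 3\right) + 1\right) = - 15 \left(\left(- \frac{5}{2} + \frac{3}{2}\right) + 1\right) = - 15 \left(-1 + 1\right) = \left(-15\right) 0 = 0$)
$25 \left(G - 86\right) = 25 \left(0 - 86\right) = 25 \left(-86\right) = -2150$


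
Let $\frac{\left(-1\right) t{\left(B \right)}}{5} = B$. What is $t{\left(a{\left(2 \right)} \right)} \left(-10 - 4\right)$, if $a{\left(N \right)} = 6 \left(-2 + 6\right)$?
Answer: $1680$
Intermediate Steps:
$a{\left(N \right)} = 24$ ($a{\left(N \right)} = 6 \cdot 4 = 24$)
$t{\left(B \right)} = - 5 B$
$t{\left(a{\left(2 \right)} \right)} \left(-10 - 4\right) = \left(-5\right) 24 \left(-10 - 4\right) = \left(-120\right) \left(-14\right) = 1680$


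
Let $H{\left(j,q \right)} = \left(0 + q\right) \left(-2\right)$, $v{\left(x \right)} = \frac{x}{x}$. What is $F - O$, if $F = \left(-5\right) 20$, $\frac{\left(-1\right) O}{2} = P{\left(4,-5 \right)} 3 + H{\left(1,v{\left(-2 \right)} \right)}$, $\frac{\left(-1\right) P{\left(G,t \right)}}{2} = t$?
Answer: $-44$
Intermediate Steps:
$v{\left(x \right)} = 1$
$P{\left(G,t \right)} = - 2 t$
$H{\left(j,q \right)} = - 2 q$ ($H{\left(j,q \right)} = q \left(-2\right) = - 2 q$)
$O = -56$ ($O = - 2 \left(\left(-2\right) \left(-5\right) 3 - 2\right) = - 2 \left(10 \cdot 3 - 2\right) = - 2 \left(30 - 2\right) = \left(-2\right) 28 = -56$)
$F = -100$
$F - O = -100 - -56 = -100 + 56 = -44$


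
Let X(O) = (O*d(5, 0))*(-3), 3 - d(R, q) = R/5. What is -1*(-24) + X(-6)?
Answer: 60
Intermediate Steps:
d(R, q) = 3 - R/5
X(O) = -6*O (X(O) = (O*(3 - ⅕*5))*(-3) = (O*(3 - 1))*(-3) = (O*2)*(-3) = (2*O)*(-3) = -6*O)
-1*(-24) + X(-6) = -1*(-24) - 6*(-6) = 24 + 36 = 60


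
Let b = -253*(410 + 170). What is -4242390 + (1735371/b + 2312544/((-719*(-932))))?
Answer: -9480955076423007/2234810180 ≈ -4.2424e+6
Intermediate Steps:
b = -146740 (b = -253*580 = -146740)
-4242390 + (1735371/b + 2312544/((-719*(-932)))) = -4242390 + (1735371/(-146740) + 2312544/((-719*(-932)))) = -4242390 + (1735371*(-1/146740) + 2312544/670108) = -4242390 + (-157761/13340 + 2312544*(1/670108)) = -4242390 + (-157761/13340 + 578136/167527) = -4242390 - 18716892807/2234810180 = -9480955076423007/2234810180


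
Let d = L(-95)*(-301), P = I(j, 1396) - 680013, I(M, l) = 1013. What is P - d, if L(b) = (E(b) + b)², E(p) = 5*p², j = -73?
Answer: 610337291900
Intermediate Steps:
P = -679000 (P = 1013 - 680013 = -679000)
L(b) = (b + 5*b²)² (L(b) = (5*b² + b)² = (b + 5*b²)²)
d = -610337970900 (d = ((-95)²*(1 + 5*(-95))²)*(-301) = (9025*(1 - 475)²)*(-301) = (9025*(-474)²)*(-301) = (9025*224676)*(-301) = 2027700900*(-301) = -610337970900)
P - d = -679000 - 1*(-610337970900) = -679000 + 610337970900 = 610337291900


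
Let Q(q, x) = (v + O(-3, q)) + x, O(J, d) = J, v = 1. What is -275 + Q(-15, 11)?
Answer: -266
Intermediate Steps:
Q(q, x) = -2 + x (Q(q, x) = (1 - 3) + x = -2 + x)
-275 + Q(-15, 11) = -275 + (-2 + 11) = -275 + 9 = -266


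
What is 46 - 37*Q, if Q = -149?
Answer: 5559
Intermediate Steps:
46 - 37*Q = 46 - 37*(-149) = 46 + 5513 = 5559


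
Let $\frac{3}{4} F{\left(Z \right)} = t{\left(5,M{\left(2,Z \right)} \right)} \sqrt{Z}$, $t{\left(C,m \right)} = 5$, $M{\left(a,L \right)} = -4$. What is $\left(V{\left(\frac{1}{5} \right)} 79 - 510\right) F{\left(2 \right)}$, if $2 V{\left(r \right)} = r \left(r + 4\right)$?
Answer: $- \frac{15894 \sqrt{2}}{5} \approx -4495.5$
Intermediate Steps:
$F{\left(Z \right)} = \frac{20 \sqrt{Z}}{3}$ ($F{\left(Z \right)} = \frac{4 \cdot 5 \sqrt{Z}}{3} = \frac{20 \sqrt{Z}}{3}$)
$V{\left(r \right)} = \frac{r \left(4 + r\right)}{2}$ ($V{\left(r \right)} = \frac{r \left(r + 4\right)}{2} = \frac{r \left(4 + r\right)}{2}$)
$\left(V{\left(\frac{1}{5} \right)} 79 - 510\right) F{\left(2 \right)} = \left(\frac{4 + \frac{1}{5}}{2 \cdot 5} \cdot 79 - 510\right) \frac{20 \sqrt{2}}{3} = \left(\frac{1}{2} \cdot \frac{1}{5} \left(4 + \frac{1}{5}\right) 79 - 510\right) \frac{20 \sqrt{2}}{3} = \left(\frac{1}{2} \cdot \frac{1}{5} \cdot \frac{21}{5} \cdot 79 - 510\right) \frac{20 \sqrt{2}}{3} = \left(\frac{21}{50} \cdot 79 - 510\right) \frac{20 \sqrt{2}}{3} = \left(\frac{1659}{50} - 510\right) \frac{20 \sqrt{2}}{3} = - \frac{23841 \frac{20 \sqrt{2}}{3}}{50} = - \frac{15894 \sqrt{2}}{5}$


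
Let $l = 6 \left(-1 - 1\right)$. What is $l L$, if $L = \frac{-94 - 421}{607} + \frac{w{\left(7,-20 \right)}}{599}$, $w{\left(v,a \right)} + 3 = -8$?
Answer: $\frac{3781944}{363593} \approx 10.402$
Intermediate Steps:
$w{\left(v,a \right)} = -11$ ($w{\left(v,a \right)} = -3 - 8 = -11$)
$l = -12$ ($l = 6 \left(-2\right) = -12$)
$L = - \frac{315162}{363593}$ ($L = \frac{-94 - 421}{607} - \frac{11}{599} = \left(-515\right) \frac{1}{607} - \frac{11}{599} = - \frac{515}{607} - \frac{11}{599} = - \frac{315162}{363593} \approx -0.8668$)
$l L = \left(-12\right) \left(- \frac{315162}{363593}\right) = \frac{3781944}{363593}$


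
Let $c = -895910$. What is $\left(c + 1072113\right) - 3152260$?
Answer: $-2976057$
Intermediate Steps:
$\left(c + 1072113\right) - 3152260 = \left(-895910 + 1072113\right) - 3152260 = 176203 - 3152260 = -2976057$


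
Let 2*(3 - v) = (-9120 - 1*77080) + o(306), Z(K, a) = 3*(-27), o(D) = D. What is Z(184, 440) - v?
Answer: -43031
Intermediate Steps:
Z(K, a) = -81
v = 42950 (v = 3 - ((-9120 - 1*77080) + 306)/2 = 3 - ((-9120 - 77080) + 306)/2 = 3 - (-86200 + 306)/2 = 3 - ½*(-85894) = 3 + 42947 = 42950)
Z(184, 440) - v = -81 - 1*42950 = -81 - 42950 = -43031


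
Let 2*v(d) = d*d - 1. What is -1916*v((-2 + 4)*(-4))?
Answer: -60354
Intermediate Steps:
v(d) = -1/2 + d**2/2 (v(d) = (d*d - 1)/2 = (d**2 - 1)/2 = (-1 + d**2)/2 = -1/2 + d**2/2)
-1916*v((-2 + 4)*(-4)) = -1916*(-1/2 + ((-2 + 4)*(-4))**2/2) = -1916*(-1/2 + (2*(-4))**2/2) = -1916*(-1/2 + (1/2)*(-8)**2) = -1916*(-1/2 + (1/2)*64) = -1916*(-1/2 + 32) = -1916*63/2 = -60354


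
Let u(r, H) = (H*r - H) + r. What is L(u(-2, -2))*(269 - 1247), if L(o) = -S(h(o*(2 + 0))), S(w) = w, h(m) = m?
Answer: 7824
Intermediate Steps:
u(r, H) = r - H + H*r (u(r, H) = (-H + H*r) + r = r - H + H*r)
L(o) = -2*o (L(o) = -o*(2 + 0) = -o*2 = -2*o)
L(u(-2, -2))*(269 - 1247) = (-2*(-2 - 1*(-2) - 2*(-2)))*(269 - 1247) = -2*(-2 + 2 + 4)*(-978) = -2*4*(-978) = -8*(-978) = 7824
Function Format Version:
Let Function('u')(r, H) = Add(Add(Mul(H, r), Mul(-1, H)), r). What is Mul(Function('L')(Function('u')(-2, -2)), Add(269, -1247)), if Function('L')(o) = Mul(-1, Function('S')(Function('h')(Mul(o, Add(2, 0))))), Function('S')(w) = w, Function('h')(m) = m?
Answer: 7824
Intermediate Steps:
Function('u')(r, H) = Add(r, Mul(-1, H), Mul(H, r)) (Function('u')(r, H) = Add(Add(Mul(-1, H), Mul(H, r)), r) = Add(r, Mul(-1, H), Mul(H, r)))
Function('L')(o) = Mul(-2, o) (Function('L')(o) = Mul(-1, Mul(o, Add(2, 0))) = Mul(-1, Mul(o, 2)) = Mul(-1, Mul(2, o)) = Mul(-2, o))
Mul(Function('L')(Function('u')(-2, -2)), Add(269, -1247)) = Mul(Mul(-2, Add(-2, Mul(-1, -2), Mul(-2, -2))), Add(269, -1247)) = Mul(Mul(-2, Add(-2, 2, 4)), -978) = Mul(Mul(-2, 4), -978) = Mul(-8, -978) = 7824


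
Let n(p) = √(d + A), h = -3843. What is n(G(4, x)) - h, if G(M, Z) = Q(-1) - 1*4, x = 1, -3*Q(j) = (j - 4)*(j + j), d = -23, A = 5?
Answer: 3843 + 3*I*√2 ≈ 3843.0 + 4.2426*I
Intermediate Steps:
Q(j) = -2*j*(-4 + j)/3 (Q(j) = -(j - 4)*(j + j)/3 = -(-4 + j)*2*j/3 = -2*j*(-4 + j)/3)
G(M, Z) = -22/3 (G(M, Z) = (⅔)*(-1)*(4 - 1*(-1)) - 1*4 = (⅔)*(-1)*(4 + 1) - 4 = (⅔)*(-1)*5 - 4 = -10/3 - 4 = -22/3)
n(p) = 3*I*√2 (n(p) = √(-23 + 5) = √(-18) = 3*I*√2)
n(G(4, x)) - h = 3*I*√2 - 1*(-3843) = 3*I*√2 + 3843 = 3843 + 3*I*√2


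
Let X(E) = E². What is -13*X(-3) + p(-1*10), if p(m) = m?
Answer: -127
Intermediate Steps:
-13*X(-3) + p(-1*10) = -13*(-3)² - 1*10 = -13*9 - 10 = -117 - 10 = -127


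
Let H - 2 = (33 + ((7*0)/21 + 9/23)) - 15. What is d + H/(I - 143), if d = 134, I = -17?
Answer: 492651/3680 ≈ 133.87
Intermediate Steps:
H = 469/23 (H = 2 + ((33 + ((7*0)/21 + 9/23)) - 15) = 2 + ((33 + (0*(1/21) + 9*(1/23))) - 15) = 2 + ((33 + (0 + 9/23)) - 15) = 2 + ((33 + 9/23) - 15) = 2 + (768/23 - 15) = 2 + 423/23 = 469/23 ≈ 20.391)
d + H/(I - 143) = 134 + (469/23)/(-17 - 143) = 134 + (469/23)/(-160) = 134 - 1/160*469/23 = 134 - 469/3680 = 492651/3680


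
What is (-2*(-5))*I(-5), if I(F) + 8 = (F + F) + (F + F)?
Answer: -280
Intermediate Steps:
I(F) = -8 + 4*F (I(F) = -8 + ((F + F) + (F + F)) = -8 + (2*F + 2*F) = -8 + 4*F)
(-2*(-5))*I(-5) = (-2*(-5))*(-8 + 4*(-5)) = 10*(-8 - 20) = 10*(-28) = -280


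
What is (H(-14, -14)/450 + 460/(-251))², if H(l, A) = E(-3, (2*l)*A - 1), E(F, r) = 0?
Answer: 211600/63001 ≈ 3.3587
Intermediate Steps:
H(l, A) = 0
(H(-14, -14)/450 + 460/(-251))² = (0/450 + 460/(-251))² = (0*(1/450) + 460*(-1/251))² = (0 - 460/251)² = (-460/251)² = 211600/63001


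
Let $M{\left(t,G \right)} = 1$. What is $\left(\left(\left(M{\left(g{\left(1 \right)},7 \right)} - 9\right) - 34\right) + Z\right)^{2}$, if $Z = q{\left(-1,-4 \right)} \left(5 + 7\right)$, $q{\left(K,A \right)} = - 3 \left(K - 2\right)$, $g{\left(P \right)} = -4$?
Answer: $4356$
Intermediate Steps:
$q{\left(K,A \right)} = 6 - 3 K$ ($q{\left(K,A \right)} = - 3 \left(-2 + K\right) = 6 - 3 K$)
$Z = 108$ ($Z = \left(6 - -3\right) \left(5 + 7\right) = \left(6 + 3\right) 12 = 9 \cdot 12 = 108$)
$\left(\left(\left(M{\left(g{\left(1 \right)},7 \right)} - 9\right) - 34\right) + Z\right)^{2} = \left(\left(\left(1 - 9\right) - 34\right) + 108\right)^{2} = \left(\left(-8 - 34\right) + 108\right)^{2} = \left(-42 + 108\right)^{2} = 66^{2} = 4356$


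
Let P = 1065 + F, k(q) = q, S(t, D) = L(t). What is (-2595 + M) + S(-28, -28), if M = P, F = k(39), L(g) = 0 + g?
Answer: -1519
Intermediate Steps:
L(g) = g
S(t, D) = t
F = 39
P = 1104 (P = 1065 + 39 = 1104)
M = 1104
(-2595 + M) + S(-28, -28) = (-2595 + 1104) - 28 = -1491 - 28 = -1519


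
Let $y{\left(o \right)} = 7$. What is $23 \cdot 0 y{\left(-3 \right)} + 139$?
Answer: $139$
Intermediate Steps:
$23 \cdot 0 y{\left(-3 \right)} + 139 = 23 \cdot 0 \cdot 7 + 139 = 0 \cdot 7 + 139 = 0 + 139 = 139$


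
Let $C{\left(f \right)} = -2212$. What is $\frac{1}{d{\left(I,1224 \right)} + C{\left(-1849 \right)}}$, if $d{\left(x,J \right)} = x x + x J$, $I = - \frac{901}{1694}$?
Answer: $- \frac{2869636}{8215006887} \approx -0.00034932$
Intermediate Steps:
$I = - \frac{901}{1694}$ ($I = \left(-901\right) \frac{1}{1694} = - \frac{901}{1694} \approx -0.53188$)
$d{\left(x,J \right)} = x^{2} + J x$
$\frac{1}{d{\left(I,1224 \right)} + C{\left(-1849 \right)}} = \frac{1}{- \frac{901 \left(1224 - \frac{901}{1694}\right)}{1694} - 2212} = \frac{1}{\left(- \frac{901}{1694}\right) \frac{2072555}{1694} - 2212} = \frac{1}{- \frac{1867372055}{2869636} - 2212} = \frac{1}{- \frac{8215006887}{2869636}} = - \frac{2869636}{8215006887}$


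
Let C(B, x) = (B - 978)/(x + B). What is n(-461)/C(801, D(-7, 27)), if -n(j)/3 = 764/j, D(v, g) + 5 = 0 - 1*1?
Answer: -607380/27199 ≈ -22.331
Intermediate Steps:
D(v, g) = -6 (D(v, g) = -5 + (0 - 1*1) = -5 + (0 - 1) = -5 - 1 = -6)
C(B, x) = (-978 + B)/(B + x)
n(j) = -2292/j
n(-461)/C(801, D(-7, 27)) = (-2292/(-461))/(((-978 + 801)/(801 - 6))) = (-2292*(-1/461))/((-177/795)) = 2292/(461*(((1/795)*(-177)))) = 2292/(461*(-59/265)) = (2292/461)*(-265/59) = -607380/27199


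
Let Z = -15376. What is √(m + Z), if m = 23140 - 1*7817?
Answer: I*√53 ≈ 7.2801*I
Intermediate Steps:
m = 15323 (m = 23140 - 7817 = 15323)
√(m + Z) = √(15323 - 15376) = √(-53) = I*√53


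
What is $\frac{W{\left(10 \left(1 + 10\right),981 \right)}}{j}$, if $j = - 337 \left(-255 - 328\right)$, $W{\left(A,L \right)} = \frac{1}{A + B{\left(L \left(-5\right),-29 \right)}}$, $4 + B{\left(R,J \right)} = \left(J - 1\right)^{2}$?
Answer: $\frac{1}{197649826} \approx 5.0595 \cdot 10^{-9}$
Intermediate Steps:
$B{\left(R,J \right)} = -4 + \left(-1 + J\right)^{2}$ ($B{\left(R,J \right)} = -4 + \left(J - 1\right)^{2} = -4 + \left(-1 + J\right)^{2}$)
$W{\left(A,L \right)} = \frac{1}{896 + A}$ ($W{\left(A,L \right)} = \frac{1}{A - \left(4 - \left(-1 - 29\right)^{2}\right)} = \frac{1}{A - \left(4 - \left(-30\right)^{2}\right)} = \frac{1}{A + \left(-4 + 900\right)} = \frac{1}{A + 896} = \frac{1}{896 + A}$)
$j = 196471$ ($j = \left(-337\right) \left(-583\right) = 196471$)
$\frac{W{\left(10 \left(1 + 10\right),981 \right)}}{j} = \frac{1}{\left(896 + 10 \left(1 + 10\right)\right) 196471} = \frac{1}{896 + 10 \cdot 11} \cdot \frac{1}{196471} = \frac{1}{896 + 110} \cdot \frac{1}{196471} = \frac{1}{1006} \cdot \frac{1}{196471} = \frac{1}{197649826}$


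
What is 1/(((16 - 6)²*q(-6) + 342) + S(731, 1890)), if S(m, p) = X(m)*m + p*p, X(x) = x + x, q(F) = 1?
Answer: 1/4641264 ≈ 2.1546e-7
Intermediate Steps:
X(x) = 2*x
S(m, p) = p² + 2*m² (S(m, p) = (2*m)*m + p*p = 2*m² + p² = p² + 2*m²)
1/(((16 - 6)²*q(-6) + 342) + S(731, 1890)) = 1/(((16 - 6)²*1 + 342) + (1890² + 2*731²)) = 1/((10²*1 + 342) + (3572100 + 2*534361)) = 1/((100*1 + 342) + (3572100 + 1068722)) = 1/((100 + 342) + 4640822) = 1/(442 + 4640822) = 1/4641264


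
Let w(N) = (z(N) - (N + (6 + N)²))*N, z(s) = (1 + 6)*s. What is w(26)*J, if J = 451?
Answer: -10178168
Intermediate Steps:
z(s) = 7*s
w(N) = N*(-(6 + N)² + 6*N) (w(N) = (7*N - (N + (6 + N)²))*N = (7*N + (-N - (6 + N)²))*N = (-(6 + N)² + 6*N)*N = N*(-(6 + N)² + 6*N))
w(26)*J = (26*(-(6 + 26)² + 6*26))*451 = (26*(-1*32² + 156))*451 = (26*(-1*1024 + 156))*451 = (26*(-1024 + 156))*451 = (26*(-868))*451 = -22568*451 = -10178168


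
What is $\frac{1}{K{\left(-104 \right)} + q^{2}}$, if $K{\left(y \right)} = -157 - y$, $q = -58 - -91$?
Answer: $\frac{1}{1036} \approx 0.00096525$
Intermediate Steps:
$q = 33$ ($q = -58 + 91 = 33$)
$\frac{1}{K{\left(-104 \right)} + q^{2}} = \frac{1}{\left(-157 - -104\right) + 33^{2}} = \frac{1}{\left(-157 + 104\right) + 1089} = \frac{1}{-53 + 1089} = \frac{1}{1036}$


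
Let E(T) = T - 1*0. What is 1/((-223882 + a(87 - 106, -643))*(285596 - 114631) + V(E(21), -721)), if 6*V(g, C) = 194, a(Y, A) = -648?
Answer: -3/115160314253 ≈ -2.6051e-11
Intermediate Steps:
E(T) = T (E(T) = T + 0 = T)
V(g, C) = 97/3 (V(g, C) = (⅙)*194 = 97/3)
1/((-223882 + a(87 - 106, -643))*(285596 - 114631) + V(E(21), -721)) = 1/((-223882 - 648)*(285596 - 114631) + 97/3) = 1/(-224530*170965 + 97/3) = 1/(-38386771450 + 97/3) = 1/(-115160314253/3) = -3/115160314253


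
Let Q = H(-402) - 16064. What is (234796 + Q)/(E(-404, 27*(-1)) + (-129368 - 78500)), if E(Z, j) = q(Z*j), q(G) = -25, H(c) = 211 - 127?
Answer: -218816/207893 ≈ -1.0525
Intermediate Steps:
H(c) = 84
E(Z, j) = -25
Q = -15980 (Q = 84 - 16064 = -15980)
(234796 + Q)/(E(-404, 27*(-1)) + (-129368 - 78500)) = (234796 - 15980)/(-25 + (-129368 - 78500)) = 218816/(-25 - 207868) = 218816/(-207893) = 218816*(-1/207893) = -218816/207893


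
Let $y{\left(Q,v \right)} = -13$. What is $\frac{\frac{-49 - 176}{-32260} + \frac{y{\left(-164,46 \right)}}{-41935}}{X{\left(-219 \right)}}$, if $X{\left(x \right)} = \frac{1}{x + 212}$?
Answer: $- \frac{13796657}{270564620} \approx -0.050992$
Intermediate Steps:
$X{\left(x \right)} = \frac{1}{212 + x}$
$\frac{\frac{-49 - 176}{-32260} + \frac{y{\left(-164,46 \right)}}{-41935}}{X{\left(-219 \right)}} = \frac{\frac{-49 - 176}{-32260} - \frac{13}{-41935}}{\frac{1}{212 - 219}} = \frac{\left(-49 - 176\right) \left(- \frac{1}{32260}\right) - - \frac{13}{41935}}{\frac{1}{-7}} = \frac{\left(-225\right) \left(- \frac{1}{32260}\right) + \frac{13}{41935}}{- \frac{1}{7}} = \left(\frac{45}{6452} + \frac{13}{41935}\right) \left(-7\right) = \frac{1970951}{270564620} \left(-7\right) = - \frac{13796657}{270564620}$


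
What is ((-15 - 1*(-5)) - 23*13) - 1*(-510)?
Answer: 201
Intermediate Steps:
((-15 - 1*(-5)) - 23*13) - 1*(-510) = ((-15 + 5) - 299) + 510 = (-10 - 299) + 510 = -309 + 510 = 201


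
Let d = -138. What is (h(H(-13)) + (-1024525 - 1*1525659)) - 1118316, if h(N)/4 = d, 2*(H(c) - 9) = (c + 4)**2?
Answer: -3669052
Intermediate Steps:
H(c) = 9 + (4 + c)**2/2 (H(c) = 9 + (c + 4)**2/2 = 9 + (4 + c)**2/2)
h(N) = -552 (h(N) = 4*(-138) = -552)
(h(H(-13)) + (-1024525 - 1*1525659)) - 1118316 = (-552 + (-1024525 - 1*1525659)) - 1118316 = (-552 + (-1024525 - 1525659)) - 1118316 = (-552 - 2550184) - 1118316 = -2550736 - 1118316 = -3669052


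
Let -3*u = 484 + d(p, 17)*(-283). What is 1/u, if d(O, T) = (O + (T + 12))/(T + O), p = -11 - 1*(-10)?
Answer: 4/15 ≈ 0.26667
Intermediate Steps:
p = -1 (p = -11 + 10 = -1)
d(O, T) = (12 + O + T)/(O + T) (d(O, T) = (O + (12 + T))/(O + T) = (12 + O + T)/(O + T))
u = 15/4 (u = -(484 + ((12 - 1 + 17)/(-1 + 17))*(-283))/3 = -(484 + (28/16)*(-283))/3 = -(484 + ((1/16)*28)*(-283))/3 = -(484 + (7/4)*(-283))/3 = -(484 - 1981/4)/3 = -⅓*(-45/4) = 15/4 ≈ 3.7500)
1/u = 1/(15/4) = 4/15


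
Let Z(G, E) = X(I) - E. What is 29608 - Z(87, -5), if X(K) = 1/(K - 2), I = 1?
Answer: 29604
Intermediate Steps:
X(K) = 1/(-2 + K)
Z(G, E) = -1 - E (Z(G, E) = 1/(-2 + 1) - E = 1/(-1) - E = -1 - E)
29608 - Z(87, -5) = 29608 - (-1 - 1*(-5)) = 29608 - (-1 + 5) = 29608 - 1*4 = 29608 - 4 = 29604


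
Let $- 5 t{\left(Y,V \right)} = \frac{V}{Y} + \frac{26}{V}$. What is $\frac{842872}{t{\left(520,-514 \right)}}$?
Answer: $\frac{281603535200}{69429} \approx 4.056 \cdot 10^{6}$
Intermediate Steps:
$t{\left(Y,V \right)} = - \frac{26}{5 V} - \frac{V}{5 Y}$ ($t{\left(Y,V \right)} = - \frac{\frac{V}{Y} + \frac{26}{V}}{5} = - \frac{\frac{26}{V} + \frac{V}{Y}}{5} = - \frac{26}{5 V} - \frac{V}{5 Y}$)
$\frac{842872}{t{\left(520,-514 \right)}} = \frac{842872}{- \frac{26}{5 \left(-514\right)} - - \frac{514}{5 \cdot 520}} = \frac{842872}{\left(- \frac{26}{5}\right) \left(- \frac{1}{514}\right) - \left(- \frac{514}{5}\right) \frac{1}{520}} = \frac{842872}{\frac{13}{1285} + \frac{257}{1300}} = \frac{842872}{\frac{69429}{334100}} = 842872 \cdot \frac{334100}{69429} = \frac{281603535200}{69429}$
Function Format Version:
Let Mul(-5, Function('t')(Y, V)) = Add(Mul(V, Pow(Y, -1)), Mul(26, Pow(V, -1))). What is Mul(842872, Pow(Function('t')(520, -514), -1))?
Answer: Rational(281603535200, 69429) ≈ 4.0560e+6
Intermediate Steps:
Function('t')(Y, V) = Add(Mul(Rational(-26, 5), Pow(V, -1)), Mul(Rational(-1, 5), V, Pow(Y, -1))) (Function('t')(Y, V) = Mul(Rational(-1, 5), Add(Mul(V, Pow(Y, -1)), Mul(26, Pow(V, -1)))) = Mul(Rational(-1, 5), Add(Mul(26, Pow(V, -1)), Mul(V, Pow(Y, -1)))) = Add(Mul(Rational(-26, 5), Pow(V, -1)), Mul(Rational(-1, 5), V, Pow(Y, -1))))
Mul(842872, Pow(Function('t')(520, -514), -1)) = Mul(842872, Pow(Add(Mul(Rational(-26, 5), Pow(-514, -1)), Mul(Rational(-1, 5), -514, Pow(520, -1))), -1)) = Mul(842872, Pow(Add(Mul(Rational(-26, 5), Rational(-1, 514)), Mul(Rational(-1, 5), -514, Rational(1, 520))), -1)) = Mul(842872, Pow(Add(Rational(13, 1285), Rational(257, 1300)), -1)) = Mul(842872, Pow(Rational(69429, 334100), -1)) = Mul(842872, Rational(334100, 69429)) = Rational(281603535200, 69429)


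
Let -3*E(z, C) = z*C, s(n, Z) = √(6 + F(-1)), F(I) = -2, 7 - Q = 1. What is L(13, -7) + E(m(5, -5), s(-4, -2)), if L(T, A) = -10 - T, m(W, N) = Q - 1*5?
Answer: -71/3 ≈ -23.667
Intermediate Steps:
Q = 6 (Q = 7 - 1*1 = 7 - 1 = 6)
m(W, N) = 1 (m(W, N) = 6 - 1*5 = 6 - 5 = 1)
s(n, Z) = 2 (s(n, Z) = √(6 - 2) = √4 = 2)
E(z, C) = -C*z/3 (E(z, C) = -z*C/3 = -C*z/3)
L(13, -7) + E(m(5, -5), s(-4, -2)) = (-10 - 1*13) - ⅓*2*1 = (-10 - 13) - ⅔ = -23 - ⅔ = -71/3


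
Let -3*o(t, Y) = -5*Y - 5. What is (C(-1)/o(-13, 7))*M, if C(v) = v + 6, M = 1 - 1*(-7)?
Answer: 3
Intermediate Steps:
o(t, Y) = 5/3 + 5*Y/3 (o(t, Y) = -(-5*Y - 5)/3 = -(-5 - 5*Y)/3 = 5/3 + 5*Y/3)
M = 8 (M = 1 + 7 = 8)
C(v) = 6 + v
(C(-1)/o(-13, 7))*M = ((6 - 1)/(5/3 + (5/3)*7))*8 = (5/(5/3 + 35/3))*8 = (5/(40/3))*8 = (5*(3/40))*8 = (3/8)*8 = 3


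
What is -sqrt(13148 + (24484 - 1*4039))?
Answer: -sqrt(33593) ≈ -183.28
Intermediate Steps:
-sqrt(13148 + (24484 - 1*4039)) = -sqrt(13148 + (24484 - 4039)) = -sqrt(13148 + 20445) = -sqrt(33593)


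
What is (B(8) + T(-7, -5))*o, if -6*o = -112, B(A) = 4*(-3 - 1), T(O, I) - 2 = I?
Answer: -1064/3 ≈ -354.67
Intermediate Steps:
T(O, I) = 2 + I
B(A) = -16 (B(A) = 4*(-4) = -16)
o = 56/3 (o = -1/6*(-112) = 56/3 ≈ 18.667)
(B(8) + T(-7, -5))*o = (-16 + (2 - 5))*(56/3) = (-16 - 3)*(56/3) = -19*56/3 = -1064/3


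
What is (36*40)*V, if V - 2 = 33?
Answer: 50400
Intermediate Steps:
V = 35 (V = 2 + 33 = 35)
(36*40)*V = (36*40)*35 = 1440*35 = 50400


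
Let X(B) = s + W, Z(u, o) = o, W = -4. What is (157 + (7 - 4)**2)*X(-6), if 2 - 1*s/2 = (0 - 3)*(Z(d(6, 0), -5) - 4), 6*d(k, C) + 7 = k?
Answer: -8964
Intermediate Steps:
d(k, C) = -7/6 + k/6
s = -50 (s = 4 - 2*(0 - 3)*(-5 - 4) = 4 - (-6)*(-9) = 4 - 2*27 = 4 - 54 = -50)
X(B) = -54 (X(B) = -50 - 4 = -54)
(157 + (7 - 4)**2)*X(-6) = (157 + (7 - 4)**2)*(-54) = (157 + 3**2)*(-54) = (157 + 9)*(-54) = 166*(-54) = -8964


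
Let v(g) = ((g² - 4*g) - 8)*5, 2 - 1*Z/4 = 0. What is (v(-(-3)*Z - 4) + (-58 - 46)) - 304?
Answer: 1152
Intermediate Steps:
Z = 8 (Z = 8 - 4*0 = 8 + 0 = 8)
v(g) = -40 - 20*g + 5*g² (v(g) = (-8 + g² - 4*g)*5 = -40 - 20*g + 5*g²)
(v(-(-3)*Z - 4) + (-58 - 46)) - 304 = ((-40 - 20*(-(-3)*8 - 4) + 5*(-(-3)*8 - 4)²) + (-58 - 46)) - 304 = ((-40 - 20*(-3*(-8) - 4) + 5*(-3*(-8) - 4)²) - 104) - 304 = ((-40 - 20*(24 - 4) + 5*(24 - 4)²) - 104) - 304 = ((-40 - 20*20 + 5*20²) - 104) - 304 = ((-40 - 400 + 5*400) - 104) - 304 = ((-40 - 400 + 2000) - 104) - 304 = (1560 - 104) - 304 = 1456 - 304 = 1152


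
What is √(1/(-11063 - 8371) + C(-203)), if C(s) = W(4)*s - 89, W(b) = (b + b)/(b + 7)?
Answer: I*√10814123984862/213774 ≈ 15.383*I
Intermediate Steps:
W(b) = 2*b/(7 + b) (W(b) = (2*b)/(7 + b) = 2*b/(7 + b))
C(s) = -89 + 8*s/11 (C(s) = (2*4/(7 + 4))*s - 89 = (2*4/11)*s - 89 = (2*4*(1/11))*s - 89 = 8*s/11 - 89 = -89 + 8*s/11)
√(1/(-11063 - 8371) + C(-203)) = √(1/(-11063 - 8371) + (-89 + (8/11)*(-203))) = √(1/(-19434) + (-89 - 1624/11)) = √(-1/19434 - 2603/11) = √(-50586713/213774) = I*√10814123984862/213774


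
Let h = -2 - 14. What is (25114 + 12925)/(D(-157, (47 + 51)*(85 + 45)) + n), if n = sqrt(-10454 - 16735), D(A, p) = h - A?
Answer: 1787833/15690 - 38039*I*sqrt(3021)/15690 ≈ 113.95 - 133.25*I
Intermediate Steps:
h = -16
D(A, p) = -16 - A
n = 3*I*sqrt(3021) (n = sqrt(-27189) = 3*I*sqrt(3021) ≈ 164.89*I)
(25114 + 12925)/(D(-157, (47 + 51)*(85 + 45)) + n) = (25114 + 12925)/((-16 - 1*(-157)) + 3*I*sqrt(3021)) = 38039/((-16 + 157) + 3*I*sqrt(3021)) = 38039/(141 + 3*I*sqrt(3021))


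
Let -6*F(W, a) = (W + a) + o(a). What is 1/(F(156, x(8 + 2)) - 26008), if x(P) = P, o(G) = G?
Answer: -3/78112 ≈ -3.8406e-5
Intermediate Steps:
F(W, a) = -a/3 - W/6 (F(W, a) = -((W + a) + a)/6 = -(W + 2*a)/6 = -a/3 - W/6)
1/(F(156, x(8 + 2)) - 26008) = 1/((-(8 + 2)/3 - 1/6*156) - 26008) = 1/((-1/3*10 - 26) - 26008) = 1/((-10/3 - 26) - 26008) = 1/(-88/3 - 26008) = 1/(-78112/3) = -3/78112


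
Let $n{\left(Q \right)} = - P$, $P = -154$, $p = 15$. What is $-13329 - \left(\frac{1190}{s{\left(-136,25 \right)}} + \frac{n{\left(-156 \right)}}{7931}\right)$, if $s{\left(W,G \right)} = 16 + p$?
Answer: $- \frac{42682129}{3193} \approx -13367.0$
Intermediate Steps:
$n{\left(Q \right)} = 154$ ($n{\left(Q \right)} = \left(-1\right) \left(-154\right) = 154$)
$s{\left(W,G \right)} = 31$ ($s{\left(W,G \right)} = 16 + 15 = 31$)
$-13329 - \left(\frac{1190}{s{\left(-136,25 \right)}} + \frac{n{\left(-156 \right)}}{7931}\right) = -13329 - \left(\frac{1190}{31} + \frac{154}{7931}\right) = -13329 - \left(1190 \cdot \frac{1}{31} + 154 \cdot \frac{1}{7931}\right) = -13329 - \left(\frac{1190}{31} + \frac{2}{103}\right) = -13329 - \frac{122632}{3193} = - \frac{42682129}{3193}$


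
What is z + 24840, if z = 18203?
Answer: 43043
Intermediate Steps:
z + 24840 = 18203 + 24840 = 43043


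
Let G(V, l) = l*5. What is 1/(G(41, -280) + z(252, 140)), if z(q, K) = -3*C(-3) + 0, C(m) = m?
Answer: -1/1391 ≈ -0.00071891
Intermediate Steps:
G(V, l) = 5*l
z(q, K) = 9 (z(q, K) = -3*(-3) + 0 = 9 + 0 = 9)
1/(G(41, -280) + z(252, 140)) = 1/(5*(-280) + 9) = 1/(-1400 + 9) = 1/(-1391) = -1/1391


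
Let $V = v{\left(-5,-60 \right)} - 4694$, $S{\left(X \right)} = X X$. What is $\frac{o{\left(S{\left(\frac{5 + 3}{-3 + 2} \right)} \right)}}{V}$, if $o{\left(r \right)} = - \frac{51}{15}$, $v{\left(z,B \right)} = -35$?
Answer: $\frac{17}{23645} \approx 0.00071897$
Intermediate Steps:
$S{\left(X \right)} = X^{2}$
$o{\left(r \right)} = - \frac{17}{5}$ ($o{\left(r \right)} = \left(-51\right) \frac{1}{15} = - \frac{17}{5}$)
$V = -4729$ ($V = -35 - 4694 = -4729$)
$\frac{o{\left(S{\left(\frac{5 + 3}{-3 + 2} \right)} \right)}}{V} = - \frac{17}{5 \left(-4729\right)} = \left(- \frac{17}{5}\right) \left(- \frac{1}{4729}\right) = \frac{17}{23645}$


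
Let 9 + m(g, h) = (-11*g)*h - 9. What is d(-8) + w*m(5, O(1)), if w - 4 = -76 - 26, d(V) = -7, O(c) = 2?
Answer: 12537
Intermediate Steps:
m(g, h) = -18 - 11*g*h (m(g, h) = -9 + ((-11*g)*h - 9) = -9 + (-11*g*h - 9) = -9 + (-9 - 11*g*h) = -18 - 11*g*h)
w = -98 (w = 4 + (-76 - 26) = 4 - 102 = -98)
d(-8) + w*m(5, O(1)) = -7 - 98*(-18 - 11*5*2) = -7 - 98*(-18 - 110) = -7 - 98*(-128) = -7 + 12544 = 12537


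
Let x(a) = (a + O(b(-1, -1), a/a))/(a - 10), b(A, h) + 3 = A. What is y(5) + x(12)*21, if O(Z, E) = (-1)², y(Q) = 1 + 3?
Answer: 281/2 ≈ 140.50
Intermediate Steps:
b(A, h) = -3 + A
y(Q) = 4
O(Z, E) = 1
x(a) = (1 + a)/(-10 + a) (x(a) = (a + 1)/(a - 10) = (1 + a)/(-10 + a))
y(5) + x(12)*21 = 4 + ((1 + 12)/(-10 + 12))*21 = 4 + (13/2)*21 = 4 + 273/2 = 281/2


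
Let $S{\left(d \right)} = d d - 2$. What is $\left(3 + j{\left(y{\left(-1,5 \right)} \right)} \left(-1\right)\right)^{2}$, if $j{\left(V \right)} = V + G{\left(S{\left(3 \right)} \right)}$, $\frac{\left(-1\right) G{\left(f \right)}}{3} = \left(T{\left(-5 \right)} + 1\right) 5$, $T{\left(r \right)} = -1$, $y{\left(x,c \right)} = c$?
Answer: $4$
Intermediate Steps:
$S{\left(d \right)} = -2 + d^{2}$ ($S{\left(d \right)} = d^{2} - 2 = -2 + d^{2}$)
$G{\left(f \right)} = 0$ ($G{\left(f \right)} = - 3 \left(-1 + 1\right) 5 = - 3 \cdot 0 \cdot 5 = \left(-3\right) 0 = 0$)
$j{\left(V \right)} = V$ ($j{\left(V \right)} = V + 0 = V$)
$\left(3 + j{\left(y{\left(-1,5 \right)} \right)} \left(-1\right)\right)^{2} = \left(3 + 5 \left(-1\right)\right)^{2} = \left(3 - 5\right)^{2} = \left(-2\right)^{2} = 4$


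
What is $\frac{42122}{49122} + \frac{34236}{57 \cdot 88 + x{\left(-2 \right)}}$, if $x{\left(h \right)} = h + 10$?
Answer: $\frac{236670215}{30848616} \approx 7.672$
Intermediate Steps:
$x{\left(h \right)} = 10 + h$
$\frac{42122}{49122} + \frac{34236}{57 \cdot 88 + x{\left(-2 \right)}} = \frac{42122}{49122} + \frac{34236}{57 \cdot 88 + \left(10 - 2\right)} = 42122 \cdot \frac{1}{49122} + \frac{34236}{5016 + 8} = \frac{21061}{24561} + \frac{34236}{5024} = \frac{21061}{24561} + 34236 \cdot \frac{1}{5024} = \frac{21061}{24561} + \frac{8559}{1256} = \frac{236670215}{30848616}$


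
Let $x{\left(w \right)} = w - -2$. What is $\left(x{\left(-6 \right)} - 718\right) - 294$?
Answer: $-1016$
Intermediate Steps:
$x{\left(w \right)} = 2 + w$ ($x{\left(w \right)} = w + 2 = 2 + w$)
$\left(x{\left(-6 \right)} - 718\right) - 294 = \left(\left(2 - 6\right) - 718\right) - 294 = \left(-4 - 718\right) - 294 = -722 - 294 = -1016$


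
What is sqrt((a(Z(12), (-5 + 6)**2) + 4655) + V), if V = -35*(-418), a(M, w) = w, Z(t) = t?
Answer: sqrt(19286) ≈ 138.87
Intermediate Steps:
V = 14630
sqrt((a(Z(12), (-5 + 6)**2) + 4655) + V) = sqrt(((-5 + 6)**2 + 4655) + 14630) = sqrt((1**2 + 4655) + 14630) = sqrt((1 + 4655) + 14630) = sqrt(4656 + 14630) = sqrt(19286)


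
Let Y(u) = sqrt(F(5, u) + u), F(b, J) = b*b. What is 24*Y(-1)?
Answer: 48*sqrt(6) ≈ 117.58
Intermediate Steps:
F(b, J) = b**2
Y(u) = sqrt(25 + u) (Y(u) = sqrt(5**2 + u) = sqrt(25 + u))
24*Y(-1) = 24*sqrt(25 - 1) = 24*sqrt(24) = 24*(2*sqrt(6)) = 48*sqrt(6)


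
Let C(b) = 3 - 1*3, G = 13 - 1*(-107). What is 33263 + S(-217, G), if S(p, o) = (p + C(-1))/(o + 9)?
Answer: 4290710/129 ≈ 33261.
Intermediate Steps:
G = 120 (G = 13 + 107 = 120)
C(b) = 0 (C(b) = 3 - 3 = 0)
S(p, o) = p/(9 + o) (S(p, o) = (p + 0)/(o + 9) = p/(9 + o))
33263 + S(-217, G) = 33263 - 217/(9 + 120) = 33263 - 217/129 = 4290710/129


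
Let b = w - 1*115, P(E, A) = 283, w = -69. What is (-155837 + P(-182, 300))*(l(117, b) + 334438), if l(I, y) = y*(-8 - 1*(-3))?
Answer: -52166278332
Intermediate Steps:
b = -184 (b = -69 - 1*115 = -69 - 115 = -184)
l(I, y) = -5*y (l(I, y) = y*(-8 + 3) = y*(-5) = -5*y)
(-155837 + P(-182, 300))*(l(117, b) + 334438) = (-155837 + 283)*(-5*(-184) + 334438) = -155554*(920 + 334438) = -155554*335358 = -52166278332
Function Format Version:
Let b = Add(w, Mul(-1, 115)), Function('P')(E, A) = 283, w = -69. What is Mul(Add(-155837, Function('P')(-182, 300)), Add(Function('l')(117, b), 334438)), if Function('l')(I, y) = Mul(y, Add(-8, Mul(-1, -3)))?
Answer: -52166278332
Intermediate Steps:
b = -184 (b = Add(-69, Mul(-1, 115)) = Add(-69, -115) = -184)
Function('l')(I, y) = Mul(-5, y) (Function('l')(I, y) = Mul(y, Add(-8, 3)) = Mul(y, -5) = Mul(-5, y))
Mul(Add(-155837, Function('P')(-182, 300)), Add(Function('l')(117, b), 334438)) = Mul(Add(-155837, 283), Add(Mul(-5, -184), 334438)) = Mul(-155554, Add(920, 334438)) = Mul(-155554, 335358) = -52166278332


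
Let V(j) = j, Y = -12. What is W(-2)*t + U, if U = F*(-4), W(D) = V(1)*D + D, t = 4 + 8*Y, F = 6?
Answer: 344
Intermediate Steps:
t = -92 (t = 4 + 8*(-12) = 4 - 96 = -92)
W(D) = 2*D (W(D) = 1*D + D = D + D = 2*D)
U = -24 (U = 6*(-4) = -24)
W(-2)*t + U = (2*(-2))*(-92) - 24 = -4*(-92) - 24 = 368 - 24 = 344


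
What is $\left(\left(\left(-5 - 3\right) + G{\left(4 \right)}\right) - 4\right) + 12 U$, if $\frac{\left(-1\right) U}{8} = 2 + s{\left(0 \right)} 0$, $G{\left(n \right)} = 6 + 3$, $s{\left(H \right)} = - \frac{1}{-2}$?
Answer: $-195$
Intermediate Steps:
$s{\left(H \right)} = \frac{1}{2}$ ($s{\left(H \right)} = \left(-1\right) \left(- \frac{1}{2}\right) = \frac{1}{2}$)
$G{\left(n \right)} = 9$
$U = -16$ ($U = - 8 \left(2 + \frac{1}{2} \cdot 0\right) = - 8 \left(2 + 0\right) = \left(-8\right) 2 = -16$)
$\left(\left(\left(-5 - 3\right) + G{\left(4 \right)}\right) - 4\right) + 12 U = \left(\left(\left(-5 - 3\right) + 9\right) - 4\right) + 12 \left(-16\right) = \left(\left(\left(-5 - 3\right) + 9\right) - 4\right) - 192 = \left(\left(-8 + 9\right) - 4\right) - 192 = \left(1 - 4\right) - 192 = -3 - 192 = -195$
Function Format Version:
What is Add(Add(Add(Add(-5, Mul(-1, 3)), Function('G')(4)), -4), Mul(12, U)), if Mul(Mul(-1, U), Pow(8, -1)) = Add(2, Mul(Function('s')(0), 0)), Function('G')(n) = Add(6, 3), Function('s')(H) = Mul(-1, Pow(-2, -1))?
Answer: -195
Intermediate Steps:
Function('s')(H) = Rational(1, 2) (Function('s')(H) = Mul(-1, Rational(-1, 2)) = Rational(1, 2))
Function('G')(n) = 9
U = -16 (U = Mul(-8, Add(2, Mul(Rational(1, 2), 0))) = Mul(-8, Add(2, 0)) = Mul(-8, 2) = -16)
Add(Add(Add(Add(-5, Mul(-1, 3)), Function('G')(4)), -4), Mul(12, U)) = Add(Add(Add(Add(-5, Mul(-1, 3)), 9), -4), Mul(12, -16)) = Add(Add(Add(Add(-5, -3), 9), -4), -192) = Add(Add(Add(-8, 9), -4), -192) = Add(Add(1, -4), -192) = Add(-3, -192) = -195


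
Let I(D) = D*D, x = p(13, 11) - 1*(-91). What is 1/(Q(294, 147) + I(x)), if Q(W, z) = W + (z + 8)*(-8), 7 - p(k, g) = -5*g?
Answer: 1/22463 ≈ 4.4518e-5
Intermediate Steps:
p(k, g) = 7 + 5*g (p(k, g) = 7 - (-5)*g = 7 + 5*g)
x = 153 (x = (7 + 5*11) - 1*(-91) = (7 + 55) + 91 = 62 + 91 = 153)
Q(W, z) = -64 + W - 8*z (Q(W, z) = W + (8 + z)*(-8) = W + (-64 - 8*z) = -64 + W - 8*z)
I(D) = D²
1/(Q(294, 147) + I(x)) = 1/((-64 + 294 - 8*147) + 153²) = 1/((-64 + 294 - 1176) + 23409) = 1/(-946 + 23409) = 1/22463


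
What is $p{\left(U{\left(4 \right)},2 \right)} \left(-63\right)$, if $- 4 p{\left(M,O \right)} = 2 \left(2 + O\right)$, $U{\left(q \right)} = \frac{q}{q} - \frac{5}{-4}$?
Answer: $126$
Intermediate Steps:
$U{\left(q \right)} = \frac{9}{4}$ ($U{\left(q \right)} = 1 - - \frac{5}{4} = 1 + \frac{5}{4} = \frac{9}{4}$)
$p{\left(M,O \right)} = -1 - \frac{O}{2}$ ($p{\left(M,O \right)} = - \frac{2 \left(2 + O\right)}{4} = - \frac{4 + 2 O}{4} = -1 - \frac{O}{2}$)
$p{\left(U{\left(4 \right)},2 \right)} \left(-63\right) = \left(-1 - 1\right) \left(-63\right) = \left(-2\right) \left(-63\right) = 126$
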